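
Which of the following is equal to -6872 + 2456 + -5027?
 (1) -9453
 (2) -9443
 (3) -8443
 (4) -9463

First: -6872 + 2456 = -4416
Then: -4416 + -5027 = -9443
2) -9443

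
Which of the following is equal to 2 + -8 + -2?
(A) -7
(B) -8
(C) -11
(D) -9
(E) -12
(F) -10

First: 2 + -8 = -6
Then: -6 + -2 = -8
B) -8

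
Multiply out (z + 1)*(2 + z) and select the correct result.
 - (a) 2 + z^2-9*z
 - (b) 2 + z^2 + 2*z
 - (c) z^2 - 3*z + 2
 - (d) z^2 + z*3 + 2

Expanding (z + 1)*(2 + z):
= z^2 + z*3 + 2
d) z^2 + z*3 + 2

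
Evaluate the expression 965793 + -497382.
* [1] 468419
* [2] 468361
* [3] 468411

965793 + -497382 = 468411
3) 468411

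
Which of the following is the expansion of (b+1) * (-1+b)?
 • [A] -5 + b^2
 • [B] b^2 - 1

Expanding (b+1) * (-1+b):
= b^2 - 1
B) b^2 - 1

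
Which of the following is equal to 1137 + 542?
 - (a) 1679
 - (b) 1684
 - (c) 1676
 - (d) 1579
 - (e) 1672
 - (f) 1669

1137 + 542 = 1679
a) 1679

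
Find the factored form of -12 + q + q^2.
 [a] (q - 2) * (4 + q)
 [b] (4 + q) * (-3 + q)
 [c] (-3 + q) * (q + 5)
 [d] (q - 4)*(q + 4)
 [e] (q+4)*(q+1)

We need to factor -12 + q + q^2.
The factored form is (4 + q) * (-3 + q).
b) (4 + q) * (-3 + q)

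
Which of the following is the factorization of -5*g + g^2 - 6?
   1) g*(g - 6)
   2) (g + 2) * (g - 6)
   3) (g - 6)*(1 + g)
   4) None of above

We need to factor -5*g + g^2 - 6.
The factored form is (g - 6)*(1 + g).
3) (g - 6)*(1 + g)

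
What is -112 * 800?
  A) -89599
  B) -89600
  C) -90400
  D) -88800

-112 * 800 = -89600
B) -89600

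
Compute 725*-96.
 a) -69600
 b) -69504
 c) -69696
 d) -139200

725 * -96 = -69600
a) -69600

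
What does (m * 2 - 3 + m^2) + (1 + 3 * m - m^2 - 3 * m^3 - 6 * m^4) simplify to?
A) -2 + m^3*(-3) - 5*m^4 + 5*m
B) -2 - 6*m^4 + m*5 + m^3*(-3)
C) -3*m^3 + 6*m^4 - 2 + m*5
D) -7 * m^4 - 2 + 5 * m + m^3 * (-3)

Adding the polynomials and combining like terms:
(m*2 - 3 + m^2) + (1 + 3*m - m^2 - 3*m^3 - 6*m^4)
= -2 - 6*m^4 + m*5 + m^3*(-3)
B) -2 - 6*m^4 + m*5 + m^3*(-3)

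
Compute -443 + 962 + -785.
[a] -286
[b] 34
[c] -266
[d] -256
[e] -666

First: -443 + 962 = 519
Then: 519 + -785 = -266
c) -266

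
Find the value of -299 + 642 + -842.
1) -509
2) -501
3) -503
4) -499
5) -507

First: -299 + 642 = 343
Then: 343 + -842 = -499
4) -499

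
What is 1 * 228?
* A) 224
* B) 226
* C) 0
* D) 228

1 * 228 = 228
D) 228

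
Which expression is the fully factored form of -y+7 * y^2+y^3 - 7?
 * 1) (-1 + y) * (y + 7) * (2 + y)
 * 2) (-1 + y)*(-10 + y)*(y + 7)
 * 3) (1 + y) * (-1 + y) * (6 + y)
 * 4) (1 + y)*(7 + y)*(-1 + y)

We need to factor -y+7 * y^2+y^3 - 7.
The factored form is (1 + y)*(7 + y)*(-1 + y).
4) (1 + y)*(7 + y)*(-1 + y)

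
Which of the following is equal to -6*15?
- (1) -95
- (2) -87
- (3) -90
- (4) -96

-6 * 15 = -90
3) -90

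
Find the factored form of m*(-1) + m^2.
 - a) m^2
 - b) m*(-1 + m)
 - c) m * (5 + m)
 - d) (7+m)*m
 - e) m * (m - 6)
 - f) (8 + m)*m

We need to factor m*(-1) + m^2.
The factored form is m*(-1 + m).
b) m*(-1 + m)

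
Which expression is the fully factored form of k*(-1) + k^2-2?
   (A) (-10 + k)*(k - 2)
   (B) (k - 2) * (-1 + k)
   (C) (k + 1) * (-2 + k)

We need to factor k*(-1) + k^2-2.
The factored form is (k + 1) * (-2 + k).
C) (k + 1) * (-2 + k)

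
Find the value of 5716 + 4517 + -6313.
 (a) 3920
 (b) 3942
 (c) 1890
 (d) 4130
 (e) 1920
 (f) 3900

First: 5716 + 4517 = 10233
Then: 10233 + -6313 = 3920
a) 3920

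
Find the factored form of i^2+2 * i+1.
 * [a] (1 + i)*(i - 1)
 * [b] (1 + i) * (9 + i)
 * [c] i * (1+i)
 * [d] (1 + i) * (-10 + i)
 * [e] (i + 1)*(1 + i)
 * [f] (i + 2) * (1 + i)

We need to factor i^2+2 * i+1.
The factored form is (i + 1)*(1 + i).
e) (i + 1)*(1 + i)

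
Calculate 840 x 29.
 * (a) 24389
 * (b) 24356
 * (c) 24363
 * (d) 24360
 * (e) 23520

840 * 29 = 24360
d) 24360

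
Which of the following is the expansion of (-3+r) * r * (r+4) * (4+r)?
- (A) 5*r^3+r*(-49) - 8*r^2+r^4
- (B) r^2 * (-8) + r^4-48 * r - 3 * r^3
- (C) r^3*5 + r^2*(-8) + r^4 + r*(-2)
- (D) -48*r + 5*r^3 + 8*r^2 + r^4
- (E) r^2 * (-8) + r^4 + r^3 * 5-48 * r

Expanding (-3+r) * r * (r+4) * (4+r):
= r^2 * (-8) + r^4 + r^3 * 5-48 * r
E) r^2 * (-8) + r^4 + r^3 * 5-48 * r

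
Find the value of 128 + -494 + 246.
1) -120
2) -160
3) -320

First: 128 + -494 = -366
Then: -366 + 246 = -120
1) -120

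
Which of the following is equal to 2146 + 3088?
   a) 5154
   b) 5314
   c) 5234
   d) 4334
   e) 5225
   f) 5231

2146 + 3088 = 5234
c) 5234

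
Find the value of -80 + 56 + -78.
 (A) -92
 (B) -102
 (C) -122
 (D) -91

First: -80 + 56 = -24
Then: -24 + -78 = -102
B) -102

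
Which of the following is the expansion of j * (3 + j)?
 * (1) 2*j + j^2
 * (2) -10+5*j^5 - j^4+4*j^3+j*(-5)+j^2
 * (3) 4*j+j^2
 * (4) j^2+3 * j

Expanding j * (3 + j):
= j^2+3 * j
4) j^2+3 * j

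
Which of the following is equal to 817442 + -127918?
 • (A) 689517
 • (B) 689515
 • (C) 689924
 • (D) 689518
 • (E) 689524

817442 + -127918 = 689524
E) 689524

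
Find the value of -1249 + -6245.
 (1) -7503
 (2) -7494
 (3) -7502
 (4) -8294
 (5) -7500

-1249 + -6245 = -7494
2) -7494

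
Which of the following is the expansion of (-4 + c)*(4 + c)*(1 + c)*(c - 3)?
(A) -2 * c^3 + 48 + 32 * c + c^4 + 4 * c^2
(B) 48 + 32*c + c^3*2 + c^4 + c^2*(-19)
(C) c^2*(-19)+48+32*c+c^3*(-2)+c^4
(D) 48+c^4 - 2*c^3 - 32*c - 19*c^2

Expanding (-4 + c)*(4 + c)*(1 + c)*(c - 3):
= c^2*(-19)+48+32*c+c^3*(-2)+c^4
C) c^2*(-19)+48+32*c+c^3*(-2)+c^4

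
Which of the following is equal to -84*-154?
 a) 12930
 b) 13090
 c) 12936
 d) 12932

-84 * -154 = 12936
c) 12936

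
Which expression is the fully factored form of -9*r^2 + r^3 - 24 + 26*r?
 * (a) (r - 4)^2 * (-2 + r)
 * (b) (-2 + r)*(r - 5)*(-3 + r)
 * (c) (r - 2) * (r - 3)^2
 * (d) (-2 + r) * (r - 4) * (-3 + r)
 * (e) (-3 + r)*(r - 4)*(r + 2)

We need to factor -9*r^2 + r^3 - 24 + 26*r.
The factored form is (-2 + r) * (r - 4) * (-3 + r).
d) (-2 + r) * (r - 4) * (-3 + r)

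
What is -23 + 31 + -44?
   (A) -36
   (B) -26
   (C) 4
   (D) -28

First: -23 + 31 = 8
Then: 8 + -44 = -36
A) -36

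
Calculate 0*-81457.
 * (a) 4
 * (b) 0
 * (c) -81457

0 * -81457 = 0
b) 0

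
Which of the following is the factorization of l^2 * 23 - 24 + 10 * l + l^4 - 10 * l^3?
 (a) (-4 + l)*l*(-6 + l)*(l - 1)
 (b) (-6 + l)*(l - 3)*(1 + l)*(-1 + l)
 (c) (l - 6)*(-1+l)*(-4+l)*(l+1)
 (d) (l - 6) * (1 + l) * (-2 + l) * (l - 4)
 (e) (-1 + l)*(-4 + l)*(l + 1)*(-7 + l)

We need to factor l^2 * 23 - 24 + 10 * l + l^4 - 10 * l^3.
The factored form is (l - 6)*(-1+l)*(-4+l)*(l+1).
c) (l - 6)*(-1+l)*(-4+l)*(l+1)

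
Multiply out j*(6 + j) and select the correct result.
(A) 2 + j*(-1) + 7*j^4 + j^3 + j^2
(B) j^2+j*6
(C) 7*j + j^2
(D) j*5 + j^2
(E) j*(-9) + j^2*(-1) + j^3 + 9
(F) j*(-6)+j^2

Expanding j*(6 + j):
= j^2+j*6
B) j^2+j*6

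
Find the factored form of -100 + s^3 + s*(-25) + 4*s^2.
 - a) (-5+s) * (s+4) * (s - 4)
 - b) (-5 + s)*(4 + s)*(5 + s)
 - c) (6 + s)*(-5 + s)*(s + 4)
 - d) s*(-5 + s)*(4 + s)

We need to factor -100 + s^3 + s*(-25) + 4*s^2.
The factored form is (-5 + s)*(4 + s)*(5 + s).
b) (-5 + s)*(4 + s)*(5 + s)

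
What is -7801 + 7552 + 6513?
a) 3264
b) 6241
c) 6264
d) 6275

First: -7801 + 7552 = -249
Then: -249 + 6513 = 6264
c) 6264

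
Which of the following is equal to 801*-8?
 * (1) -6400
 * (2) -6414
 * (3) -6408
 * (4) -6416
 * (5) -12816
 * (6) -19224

801 * -8 = -6408
3) -6408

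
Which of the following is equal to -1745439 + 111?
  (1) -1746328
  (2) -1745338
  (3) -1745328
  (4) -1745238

-1745439 + 111 = -1745328
3) -1745328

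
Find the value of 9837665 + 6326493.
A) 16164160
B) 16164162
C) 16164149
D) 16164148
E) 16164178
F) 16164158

9837665 + 6326493 = 16164158
F) 16164158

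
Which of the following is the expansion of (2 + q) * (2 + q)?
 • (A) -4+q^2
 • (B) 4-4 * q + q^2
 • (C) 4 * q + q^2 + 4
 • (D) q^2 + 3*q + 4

Expanding (2 + q) * (2 + q):
= 4 * q + q^2 + 4
C) 4 * q + q^2 + 4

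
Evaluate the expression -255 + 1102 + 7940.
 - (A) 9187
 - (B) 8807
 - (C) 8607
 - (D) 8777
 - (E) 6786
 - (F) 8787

First: -255 + 1102 = 847
Then: 847 + 7940 = 8787
F) 8787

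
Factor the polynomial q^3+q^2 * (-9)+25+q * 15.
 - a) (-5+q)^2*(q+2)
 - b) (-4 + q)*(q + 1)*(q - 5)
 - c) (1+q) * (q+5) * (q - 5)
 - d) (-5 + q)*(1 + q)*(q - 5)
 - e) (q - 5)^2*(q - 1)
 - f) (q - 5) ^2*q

We need to factor q^3+q^2 * (-9)+25+q * 15.
The factored form is (-5 + q)*(1 + q)*(q - 5).
d) (-5 + q)*(1 + q)*(q - 5)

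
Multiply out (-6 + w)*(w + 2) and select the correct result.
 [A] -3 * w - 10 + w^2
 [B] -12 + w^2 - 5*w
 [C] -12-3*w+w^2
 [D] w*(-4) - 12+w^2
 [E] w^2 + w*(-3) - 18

Expanding (-6 + w)*(w + 2):
= w*(-4) - 12+w^2
D) w*(-4) - 12+w^2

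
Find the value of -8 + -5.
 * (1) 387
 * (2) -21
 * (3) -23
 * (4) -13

-8 + -5 = -13
4) -13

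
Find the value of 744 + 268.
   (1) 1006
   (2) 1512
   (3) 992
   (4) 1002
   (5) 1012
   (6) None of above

744 + 268 = 1012
5) 1012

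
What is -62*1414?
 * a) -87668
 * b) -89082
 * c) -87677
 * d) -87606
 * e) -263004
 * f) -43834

-62 * 1414 = -87668
a) -87668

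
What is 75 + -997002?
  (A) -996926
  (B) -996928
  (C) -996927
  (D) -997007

75 + -997002 = -996927
C) -996927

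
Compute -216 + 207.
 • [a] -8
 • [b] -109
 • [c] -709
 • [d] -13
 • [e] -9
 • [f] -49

-216 + 207 = -9
e) -9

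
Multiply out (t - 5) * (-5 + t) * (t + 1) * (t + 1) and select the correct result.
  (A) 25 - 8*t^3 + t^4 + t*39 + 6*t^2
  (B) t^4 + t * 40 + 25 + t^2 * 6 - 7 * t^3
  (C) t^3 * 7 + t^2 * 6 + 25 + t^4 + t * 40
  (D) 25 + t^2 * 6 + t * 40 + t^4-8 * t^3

Expanding (t - 5) * (-5 + t) * (t + 1) * (t + 1):
= 25 + t^2 * 6 + t * 40 + t^4-8 * t^3
D) 25 + t^2 * 6 + t * 40 + t^4-8 * t^3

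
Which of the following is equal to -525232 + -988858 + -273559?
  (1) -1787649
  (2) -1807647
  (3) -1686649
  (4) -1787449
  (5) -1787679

First: -525232 + -988858 = -1514090
Then: -1514090 + -273559 = -1787649
1) -1787649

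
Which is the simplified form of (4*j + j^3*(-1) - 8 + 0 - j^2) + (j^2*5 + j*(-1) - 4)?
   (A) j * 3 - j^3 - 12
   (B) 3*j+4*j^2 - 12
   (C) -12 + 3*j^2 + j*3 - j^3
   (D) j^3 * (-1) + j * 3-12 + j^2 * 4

Adding the polynomials and combining like terms:
(4*j + j^3*(-1) - 8 + 0 - j^2) + (j^2*5 + j*(-1) - 4)
= j^3 * (-1) + j * 3-12 + j^2 * 4
D) j^3 * (-1) + j * 3-12 + j^2 * 4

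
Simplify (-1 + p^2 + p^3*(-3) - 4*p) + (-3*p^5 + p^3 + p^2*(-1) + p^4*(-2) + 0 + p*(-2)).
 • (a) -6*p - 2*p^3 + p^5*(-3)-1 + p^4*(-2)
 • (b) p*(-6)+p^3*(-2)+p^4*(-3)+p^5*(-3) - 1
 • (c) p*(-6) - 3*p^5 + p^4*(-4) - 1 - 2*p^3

Adding the polynomials and combining like terms:
(-1 + p^2 + p^3*(-3) - 4*p) + (-3*p^5 + p^3 + p^2*(-1) + p^4*(-2) + 0 + p*(-2))
= -6*p - 2*p^3 + p^5*(-3)-1 + p^4*(-2)
a) -6*p - 2*p^3 + p^5*(-3)-1 + p^4*(-2)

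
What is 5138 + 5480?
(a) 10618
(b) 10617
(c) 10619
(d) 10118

5138 + 5480 = 10618
a) 10618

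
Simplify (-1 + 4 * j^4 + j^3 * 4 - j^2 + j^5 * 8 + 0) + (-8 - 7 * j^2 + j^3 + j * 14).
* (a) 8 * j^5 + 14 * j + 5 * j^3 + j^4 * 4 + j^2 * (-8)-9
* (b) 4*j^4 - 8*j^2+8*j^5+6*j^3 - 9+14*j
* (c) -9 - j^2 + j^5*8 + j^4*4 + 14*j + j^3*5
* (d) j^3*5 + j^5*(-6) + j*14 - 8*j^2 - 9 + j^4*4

Adding the polynomials and combining like terms:
(-1 + 4*j^4 + j^3*4 - j^2 + j^5*8 + 0) + (-8 - 7*j^2 + j^3 + j*14)
= 8 * j^5 + 14 * j + 5 * j^3 + j^4 * 4 + j^2 * (-8)-9
a) 8 * j^5 + 14 * j + 5 * j^3 + j^4 * 4 + j^2 * (-8)-9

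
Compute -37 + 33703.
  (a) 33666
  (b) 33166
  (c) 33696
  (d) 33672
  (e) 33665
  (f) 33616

-37 + 33703 = 33666
a) 33666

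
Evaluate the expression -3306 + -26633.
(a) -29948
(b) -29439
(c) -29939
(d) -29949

-3306 + -26633 = -29939
c) -29939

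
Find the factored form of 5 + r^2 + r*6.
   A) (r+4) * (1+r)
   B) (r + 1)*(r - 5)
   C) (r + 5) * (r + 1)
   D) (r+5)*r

We need to factor 5 + r^2 + r*6.
The factored form is (r + 5) * (r + 1).
C) (r + 5) * (r + 1)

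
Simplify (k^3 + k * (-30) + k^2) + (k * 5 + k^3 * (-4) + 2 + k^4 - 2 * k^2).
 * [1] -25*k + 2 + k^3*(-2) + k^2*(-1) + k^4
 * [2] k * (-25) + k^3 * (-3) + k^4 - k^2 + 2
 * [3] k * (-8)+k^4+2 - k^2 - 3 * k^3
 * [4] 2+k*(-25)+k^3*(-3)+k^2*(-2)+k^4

Adding the polynomials and combining like terms:
(k^3 + k*(-30) + k^2) + (k*5 + k^3*(-4) + 2 + k^4 - 2*k^2)
= k * (-25) + k^3 * (-3) + k^4 - k^2 + 2
2) k * (-25) + k^3 * (-3) + k^4 - k^2 + 2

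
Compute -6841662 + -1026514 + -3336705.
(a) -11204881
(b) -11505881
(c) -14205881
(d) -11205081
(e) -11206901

First: -6841662 + -1026514 = -7868176
Then: -7868176 + -3336705 = -11204881
a) -11204881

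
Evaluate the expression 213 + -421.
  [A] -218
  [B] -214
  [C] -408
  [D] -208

213 + -421 = -208
D) -208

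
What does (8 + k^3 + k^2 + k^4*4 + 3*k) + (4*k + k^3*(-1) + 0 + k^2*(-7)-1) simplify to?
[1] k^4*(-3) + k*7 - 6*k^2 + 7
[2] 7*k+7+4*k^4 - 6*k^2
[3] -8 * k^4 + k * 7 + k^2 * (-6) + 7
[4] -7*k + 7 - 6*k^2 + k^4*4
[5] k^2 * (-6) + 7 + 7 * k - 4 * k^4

Adding the polynomials and combining like terms:
(8 + k^3 + k^2 + k^4*4 + 3*k) + (4*k + k^3*(-1) + 0 + k^2*(-7) - 1)
= 7*k+7+4*k^4 - 6*k^2
2) 7*k+7+4*k^4 - 6*k^2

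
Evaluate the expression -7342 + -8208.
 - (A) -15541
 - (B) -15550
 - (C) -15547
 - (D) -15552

-7342 + -8208 = -15550
B) -15550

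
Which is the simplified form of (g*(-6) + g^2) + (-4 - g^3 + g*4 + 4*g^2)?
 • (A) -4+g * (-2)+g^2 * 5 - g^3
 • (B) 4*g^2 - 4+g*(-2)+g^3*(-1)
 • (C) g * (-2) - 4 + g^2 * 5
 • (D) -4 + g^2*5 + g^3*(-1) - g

Adding the polynomials and combining like terms:
(g*(-6) + g^2) + (-4 - g^3 + g*4 + 4*g^2)
= -4+g * (-2)+g^2 * 5 - g^3
A) -4+g * (-2)+g^2 * 5 - g^3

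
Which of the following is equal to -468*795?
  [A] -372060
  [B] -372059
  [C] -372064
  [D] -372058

-468 * 795 = -372060
A) -372060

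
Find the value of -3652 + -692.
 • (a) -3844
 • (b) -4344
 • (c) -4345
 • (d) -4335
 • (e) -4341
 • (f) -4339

-3652 + -692 = -4344
b) -4344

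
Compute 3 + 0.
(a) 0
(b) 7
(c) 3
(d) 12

3 + 0 = 3
c) 3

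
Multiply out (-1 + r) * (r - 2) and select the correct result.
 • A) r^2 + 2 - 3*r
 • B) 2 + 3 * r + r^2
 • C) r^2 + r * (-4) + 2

Expanding (-1 + r) * (r - 2):
= r^2 + 2 - 3*r
A) r^2 + 2 - 3*r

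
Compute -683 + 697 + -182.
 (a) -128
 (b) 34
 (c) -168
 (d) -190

First: -683 + 697 = 14
Then: 14 + -182 = -168
c) -168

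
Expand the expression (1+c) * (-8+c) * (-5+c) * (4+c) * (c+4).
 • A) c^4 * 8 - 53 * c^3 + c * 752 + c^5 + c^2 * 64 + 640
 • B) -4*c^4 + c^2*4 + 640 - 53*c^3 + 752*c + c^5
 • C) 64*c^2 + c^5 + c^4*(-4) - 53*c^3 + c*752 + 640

Expanding (1+c) * (-8+c) * (-5+c) * (4+c) * (c+4):
= 64*c^2 + c^5 + c^4*(-4) - 53*c^3 + c*752 + 640
C) 64*c^2 + c^5 + c^4*(-4) - 53*c^3 + c*752 + 640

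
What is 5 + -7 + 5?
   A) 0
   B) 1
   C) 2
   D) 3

First: 5 + -7 = -2
Then: -2 + 5 = 3
D) 3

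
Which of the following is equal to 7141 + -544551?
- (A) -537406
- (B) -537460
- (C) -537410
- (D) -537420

7141 + -544551 = -537410
C) -537410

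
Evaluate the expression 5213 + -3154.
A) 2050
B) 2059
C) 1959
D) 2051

5213 + -3154 = 2059
B) 2059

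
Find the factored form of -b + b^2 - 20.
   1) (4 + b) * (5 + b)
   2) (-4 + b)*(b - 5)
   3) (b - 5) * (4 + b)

We need to factor -b + b^2 - 20.
The factored form is (b - 5) * (4 + b).
3) (b - 5) * (4 + b)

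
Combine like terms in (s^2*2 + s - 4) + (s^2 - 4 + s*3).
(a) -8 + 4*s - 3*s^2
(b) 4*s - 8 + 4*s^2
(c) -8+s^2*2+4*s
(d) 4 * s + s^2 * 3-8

Adding the polynomials and combining like terms:
(s^2*2 + s - 4) + (s^2 - 4 + s*3)
= 4 * s + s^2 * 3-8
d) 4 * s + s^2 * 3-8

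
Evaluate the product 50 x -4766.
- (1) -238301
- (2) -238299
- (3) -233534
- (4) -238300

50 * -4766 = -238300
4) -238300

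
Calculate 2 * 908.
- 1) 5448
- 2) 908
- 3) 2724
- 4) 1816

2 * 908 = 1816
4) 1816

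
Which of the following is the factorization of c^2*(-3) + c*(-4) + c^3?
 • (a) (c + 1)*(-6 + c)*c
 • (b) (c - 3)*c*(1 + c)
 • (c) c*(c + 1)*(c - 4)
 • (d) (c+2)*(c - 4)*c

We need to factor c^2*(-3) + c*(-4) + c^3.
The factored form is c*(c + 1)*(c - 4).
c) c*(c + 1)*(c - 4)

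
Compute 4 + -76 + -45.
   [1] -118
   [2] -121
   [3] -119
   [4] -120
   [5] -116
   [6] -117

First: 4 + -76 = -72
Then: -72 + -45 = -117
6) -117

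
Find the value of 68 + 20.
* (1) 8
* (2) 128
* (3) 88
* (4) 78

68 + 20 = 88
3) 88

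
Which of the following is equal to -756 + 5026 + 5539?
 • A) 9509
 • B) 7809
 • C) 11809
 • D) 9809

First: -756 + 5026 = 4270
Then: 4270 + 5539 = 9809
D) 9809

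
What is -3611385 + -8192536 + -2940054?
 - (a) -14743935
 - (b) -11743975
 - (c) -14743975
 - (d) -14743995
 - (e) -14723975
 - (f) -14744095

First: -3611385 + -8192536 = -11803921
Then: -11803921 + -2940054 = -14743975
c) -14743975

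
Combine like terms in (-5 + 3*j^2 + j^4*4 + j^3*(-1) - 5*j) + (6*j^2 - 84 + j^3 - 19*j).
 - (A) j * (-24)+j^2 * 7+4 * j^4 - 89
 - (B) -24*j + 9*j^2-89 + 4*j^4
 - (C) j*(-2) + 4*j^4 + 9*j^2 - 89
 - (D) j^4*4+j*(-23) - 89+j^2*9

Adding the polynomials and combining like terms:
(-5 + 3*j^2 + j^4*4 + j^3*(-1) - 5*j) + (6*j^2 - 84 + j^3 - 19*j)
= -24*j + 9*j^2-89 + 4*j^4
B) -24*j + 9*j^2-89 + 4*j^4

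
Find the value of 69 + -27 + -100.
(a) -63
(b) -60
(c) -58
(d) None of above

First: 69 + -27 = 42
Then: 42 + -100 = -58
c) -58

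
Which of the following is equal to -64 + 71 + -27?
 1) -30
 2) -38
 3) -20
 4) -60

First: -64 + 71 = 7
Then: 7 + -27 = -20
3) -20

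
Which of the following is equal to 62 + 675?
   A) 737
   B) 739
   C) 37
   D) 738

62 + 675 = 737
A) 737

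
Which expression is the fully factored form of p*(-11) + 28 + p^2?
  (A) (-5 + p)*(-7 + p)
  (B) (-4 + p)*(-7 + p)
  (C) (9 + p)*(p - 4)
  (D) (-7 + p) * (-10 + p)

We need to factor p*(-11) + 28 + p^2.
The factored form is (-4 + p)*(-7 + p).
B) (-4 + p)*(-7 + p)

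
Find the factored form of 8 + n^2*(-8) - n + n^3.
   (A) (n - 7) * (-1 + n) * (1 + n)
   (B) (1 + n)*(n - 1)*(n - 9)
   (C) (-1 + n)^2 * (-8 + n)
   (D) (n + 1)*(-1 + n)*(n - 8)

We need to factor 8 + n^2*(-8) - n + n^3.
The factored form is (n + 1)*(-1 + n)*(n - 8).
D) (n + 1)*(-1 + n)*(n - 8)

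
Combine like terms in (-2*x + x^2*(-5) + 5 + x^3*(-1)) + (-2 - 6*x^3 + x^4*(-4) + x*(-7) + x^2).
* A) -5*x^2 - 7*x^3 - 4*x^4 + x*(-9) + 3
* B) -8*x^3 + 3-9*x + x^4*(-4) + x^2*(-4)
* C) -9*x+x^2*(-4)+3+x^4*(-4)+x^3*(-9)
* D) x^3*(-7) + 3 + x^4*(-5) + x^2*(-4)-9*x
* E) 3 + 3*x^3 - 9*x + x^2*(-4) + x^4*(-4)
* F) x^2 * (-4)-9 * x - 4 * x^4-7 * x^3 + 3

Adding the polynomials and combining like terms:
(-2*x + x^2*(-5) + 5 + x^3*(-1)) + (-2 - 6*x^3 + x^4*(-4) + x*(-7) + x^2)
= x^2 * (-4)-9 * x - 4 * x^4-7 * x^3 + 3
F) x^2 * (-4)-9 * x - 4 * x^4-7 * x^3 + 3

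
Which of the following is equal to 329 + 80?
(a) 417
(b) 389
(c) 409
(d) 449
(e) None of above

329 + 80 = 409
c) 409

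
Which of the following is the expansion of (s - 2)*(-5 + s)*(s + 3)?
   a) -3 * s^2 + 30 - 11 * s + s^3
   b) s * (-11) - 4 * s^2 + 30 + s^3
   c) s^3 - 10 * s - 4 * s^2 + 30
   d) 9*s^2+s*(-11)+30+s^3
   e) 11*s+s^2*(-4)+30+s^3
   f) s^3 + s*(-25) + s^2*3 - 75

Expanding (s - 2)*(-5 + s)*(s + 3):
= s * (-11) - 4 * s^2 + 30 + s^3
b) s * (-11) - 4 * s^2 + 30 + s^3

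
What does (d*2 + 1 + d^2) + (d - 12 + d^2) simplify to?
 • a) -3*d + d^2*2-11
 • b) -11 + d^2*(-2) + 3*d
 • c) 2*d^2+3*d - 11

Adding the polynomials and combining like terms:
(d*2 + 1 + d^2) + (d - 12 + d^2)
= 2*d^2+3*d - 11
c) 2*d^2+3*d - 11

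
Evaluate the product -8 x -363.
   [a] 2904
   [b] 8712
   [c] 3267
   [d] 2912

-8 * -363 = 2904
a) 2904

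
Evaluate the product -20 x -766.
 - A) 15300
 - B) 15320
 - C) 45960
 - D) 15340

-20 * -766 = 15320
B) 15320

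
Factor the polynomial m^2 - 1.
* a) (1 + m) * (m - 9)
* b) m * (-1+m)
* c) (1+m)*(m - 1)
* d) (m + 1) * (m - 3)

We need to factor m^2 - 1.
The factored form is (1+m)*(m - 1).
c) (1+m)*(m - 1)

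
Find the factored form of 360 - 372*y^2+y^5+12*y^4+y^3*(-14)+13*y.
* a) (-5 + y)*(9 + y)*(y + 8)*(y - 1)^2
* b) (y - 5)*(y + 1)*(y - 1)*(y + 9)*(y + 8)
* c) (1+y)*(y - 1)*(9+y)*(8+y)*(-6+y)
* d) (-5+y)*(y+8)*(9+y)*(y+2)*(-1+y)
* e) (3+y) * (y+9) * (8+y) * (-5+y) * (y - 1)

We need to factor 360 - 372*y^2+y^5+12*y^4+y^3*(-14)+13*y.
The factored form is (y - 5)*(y + 1)*(y - 1)*(y + 9)*(y + 8).
b) (y - 5)*(y + 1)*(y - 1)*(y + 9)*(y + 8)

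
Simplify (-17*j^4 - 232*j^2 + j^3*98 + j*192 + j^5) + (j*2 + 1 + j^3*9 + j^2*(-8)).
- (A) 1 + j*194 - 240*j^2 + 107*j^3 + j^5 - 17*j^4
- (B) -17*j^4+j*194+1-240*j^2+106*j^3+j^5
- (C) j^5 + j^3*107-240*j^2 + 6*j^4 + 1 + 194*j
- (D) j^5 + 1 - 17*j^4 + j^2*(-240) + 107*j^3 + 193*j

Adding the polynomials and combining like terms:
(-17*j^4 - 232*j^2 + j^3*98 + j*192 + j^5) + (j*2 + 1 + j^3*9 + j^2*(-8))
= 1 + j*194 - 240*j^2 + 107*j^3 + j^5 - 17*j^4
A) 1 + j*194 - 240*j^2 + 107*j^3 + j^5 - 17*j^4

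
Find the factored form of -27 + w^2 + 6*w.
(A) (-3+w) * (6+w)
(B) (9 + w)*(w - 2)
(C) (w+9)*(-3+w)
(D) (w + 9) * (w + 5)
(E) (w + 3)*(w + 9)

We need to factor -27 + w^2 + 6*w.
The factored form is (w+9)*(-3+w).
C) (w+9)*(-3+w)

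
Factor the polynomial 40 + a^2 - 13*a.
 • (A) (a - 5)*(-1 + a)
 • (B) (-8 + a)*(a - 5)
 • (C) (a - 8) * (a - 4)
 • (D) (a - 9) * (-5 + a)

We need to factor 40 + a^2 - 13*a.
The factored form is (-8 + a)*(a - 5).
B) (-8 + a)*(a - 5)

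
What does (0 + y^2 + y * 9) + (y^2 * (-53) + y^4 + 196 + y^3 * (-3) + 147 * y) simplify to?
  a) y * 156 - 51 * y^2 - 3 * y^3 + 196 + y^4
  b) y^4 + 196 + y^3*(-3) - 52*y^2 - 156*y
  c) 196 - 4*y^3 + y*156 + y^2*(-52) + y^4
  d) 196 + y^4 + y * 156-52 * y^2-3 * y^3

Adding the polynomials and combining like terms:
(0 + y^2 + y*9) + (y^2*(-53) + y^4 + 196 + y^3*(-3) + 147*y)
= 196 + y^4 + y * 156-52 * y^2-3 * y^3
d) 196 + y^4 + y * 156-52 * y^2-3 * y^3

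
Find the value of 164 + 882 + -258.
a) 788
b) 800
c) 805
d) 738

First: 164 + 882 = 1046
Then: 1046 + -258 = 788
a) 788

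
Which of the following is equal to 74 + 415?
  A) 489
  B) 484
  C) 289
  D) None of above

74 + 415 = 489
A) 489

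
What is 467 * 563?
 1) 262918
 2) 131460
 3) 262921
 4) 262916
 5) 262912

467 * 563 = 262921
3) 262921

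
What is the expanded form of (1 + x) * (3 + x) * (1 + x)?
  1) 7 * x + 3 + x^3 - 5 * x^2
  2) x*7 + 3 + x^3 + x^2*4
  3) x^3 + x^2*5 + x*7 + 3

Expanding (1 + x) * (3 + x) * (1 + x):
= x^3 + x^2*5 + x*7 + 3
3) x^3 + x^2*5 + x*7 + 3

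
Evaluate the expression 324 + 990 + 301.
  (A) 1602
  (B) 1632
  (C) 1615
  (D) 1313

First: 324 + 990 = 1314
Then: 1314 + 301 = 1615
C) 1615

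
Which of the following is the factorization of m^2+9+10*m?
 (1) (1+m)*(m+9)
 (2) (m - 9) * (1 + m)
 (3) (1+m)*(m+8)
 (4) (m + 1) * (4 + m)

We need to factor m^2+9+10*m.
The factored form is (1+m)*(m+9).
1) (1+m)*(m+9)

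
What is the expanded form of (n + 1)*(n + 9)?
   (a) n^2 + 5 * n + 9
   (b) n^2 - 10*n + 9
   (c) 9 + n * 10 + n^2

Expanding (n + 1)*(n + 9):
= 9 + n * 10 + n^2
c) 9 + n * 10 + n^2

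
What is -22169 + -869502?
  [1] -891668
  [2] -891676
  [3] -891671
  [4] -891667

-22169 + -869502 = -891671
3) -891671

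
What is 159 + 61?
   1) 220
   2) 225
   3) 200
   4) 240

159 + 61 = 220
1) 220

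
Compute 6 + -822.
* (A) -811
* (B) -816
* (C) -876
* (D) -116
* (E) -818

6 + -822 = -816
B) -816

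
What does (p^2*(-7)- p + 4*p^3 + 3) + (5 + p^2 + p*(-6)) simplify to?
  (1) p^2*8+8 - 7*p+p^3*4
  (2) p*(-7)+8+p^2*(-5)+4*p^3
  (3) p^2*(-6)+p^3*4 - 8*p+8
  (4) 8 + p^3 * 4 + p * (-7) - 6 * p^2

Adding the polynomials and combining like terms:
(p^2*(-7) - p + 4*p^3 + 3) + (5 + p^2 + p*(-6))
= 8 + p^3 * 4 + p * (-7) - 6 * p^2
4) 8 + p^3 * 4 + p * (-7) - 6 * p^2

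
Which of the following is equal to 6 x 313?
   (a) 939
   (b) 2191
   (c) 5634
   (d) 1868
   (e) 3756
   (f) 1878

6 * 313 = 1878
f) 1878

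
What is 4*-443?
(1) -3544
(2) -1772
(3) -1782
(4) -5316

4 * -443 = -1772
2) -1772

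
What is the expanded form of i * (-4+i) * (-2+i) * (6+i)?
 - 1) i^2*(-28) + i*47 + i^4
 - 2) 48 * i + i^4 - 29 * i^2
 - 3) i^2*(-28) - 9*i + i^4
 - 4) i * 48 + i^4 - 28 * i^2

Expanding i * (-4+i) * (-2+i) * (6+i):
= i * 48 + i^4 - 28 * i^2
4) i * 48 + i^4 - 28 * i^2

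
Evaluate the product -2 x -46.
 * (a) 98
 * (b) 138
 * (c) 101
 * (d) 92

-2 * -46 = 92
d) 92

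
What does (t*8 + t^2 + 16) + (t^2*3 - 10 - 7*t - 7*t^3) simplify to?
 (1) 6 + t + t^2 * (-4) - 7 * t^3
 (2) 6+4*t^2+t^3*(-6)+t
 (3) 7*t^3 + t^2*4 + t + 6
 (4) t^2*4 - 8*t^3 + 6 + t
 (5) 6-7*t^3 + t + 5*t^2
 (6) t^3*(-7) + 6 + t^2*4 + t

Adding the polynomials and combining like terms:
(t*8 + t^2 + 16) + (t^2*3 - 10 - 7*t - 7*t^3)
= t^3*(-7) + 6 + t^2*4 + t
6) t^3*(-7) + 6 + t^2*4 + t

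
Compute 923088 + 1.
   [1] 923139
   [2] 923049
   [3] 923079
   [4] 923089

923088 + 1 = 923089
4) 923089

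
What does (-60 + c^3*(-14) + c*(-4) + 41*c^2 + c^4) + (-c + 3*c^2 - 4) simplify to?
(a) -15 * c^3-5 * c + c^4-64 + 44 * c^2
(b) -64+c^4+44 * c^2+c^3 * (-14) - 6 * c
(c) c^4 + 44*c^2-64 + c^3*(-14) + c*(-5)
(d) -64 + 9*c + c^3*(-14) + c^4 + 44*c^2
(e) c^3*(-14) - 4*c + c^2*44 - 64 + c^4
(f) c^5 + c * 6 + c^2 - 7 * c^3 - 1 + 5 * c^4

Adding the polynomials and combining like terms:
(-60 + c^3*(-14) + c*(-4) + 41*c^2 + c^4) + (-c + 3*c^2 - 4)
= c^4 + 44*c^2-64 + c^3*(-14) + c*(-5)
c) c^4 + 44*c^2-64 + c^3*(-14) + c*(-5)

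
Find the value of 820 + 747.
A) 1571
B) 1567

820 + 747 = 1567
B) 1567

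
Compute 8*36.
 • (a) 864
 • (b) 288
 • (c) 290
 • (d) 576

8 * 36 = 288
b) 288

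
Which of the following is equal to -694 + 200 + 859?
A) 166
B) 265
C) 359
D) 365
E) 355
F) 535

First: -694 + 200 = -494
Then: -494 + 859 = 365
D) 365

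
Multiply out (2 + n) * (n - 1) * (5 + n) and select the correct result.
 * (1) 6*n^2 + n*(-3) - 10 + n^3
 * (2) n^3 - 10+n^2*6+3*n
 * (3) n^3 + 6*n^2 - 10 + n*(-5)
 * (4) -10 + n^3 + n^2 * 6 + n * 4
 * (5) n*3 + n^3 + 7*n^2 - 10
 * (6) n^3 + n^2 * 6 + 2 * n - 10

Expanding (2 + n) * (n - 1) * (5 + n):
= n^3 - 10+n^2*6+3*n
2) n^3 - 10+n^2*6+3*n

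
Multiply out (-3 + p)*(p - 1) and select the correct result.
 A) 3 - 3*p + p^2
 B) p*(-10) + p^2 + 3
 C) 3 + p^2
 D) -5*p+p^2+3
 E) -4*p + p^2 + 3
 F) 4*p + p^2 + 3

Expanding (-3 + p)*(p - 1):
= -4*p + p^2 + 3
E) -4*p + p^2 + 3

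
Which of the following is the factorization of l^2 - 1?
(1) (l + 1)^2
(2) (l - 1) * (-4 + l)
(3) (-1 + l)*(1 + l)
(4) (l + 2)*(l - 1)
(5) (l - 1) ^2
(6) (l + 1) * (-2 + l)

We need to factor l^2 - 1.
The factored form is (-1 + l)*(1 + l).
3) (-1 + l)*(1 + l)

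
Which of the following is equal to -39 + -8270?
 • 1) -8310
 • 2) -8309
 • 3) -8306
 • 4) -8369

-39 + -8270 = -8309
2) -8309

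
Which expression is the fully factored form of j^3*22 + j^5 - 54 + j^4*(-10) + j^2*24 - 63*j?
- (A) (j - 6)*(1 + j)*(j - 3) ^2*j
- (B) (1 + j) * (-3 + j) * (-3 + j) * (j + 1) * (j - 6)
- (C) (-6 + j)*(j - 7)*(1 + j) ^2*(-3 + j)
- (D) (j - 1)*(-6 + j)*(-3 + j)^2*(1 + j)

We need to factor j^3*22 + j^5 - 54 + j^4*(-10) + j^2*24 - 63*j.
The factored form is (1 + j) * (-3 + j) * (-3 + j) * (j + 1) * (j - 6).
B) (1 + j) * (-3 + j) * (-3 + j) * (j + 1) * (j - 6)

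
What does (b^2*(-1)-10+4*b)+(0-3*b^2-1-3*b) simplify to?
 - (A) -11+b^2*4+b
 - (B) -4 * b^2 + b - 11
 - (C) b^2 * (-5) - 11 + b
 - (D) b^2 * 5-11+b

Adding the polynomials and combining like terms:
(b^2*(-1) - 10 + 4*b) + (0 - 3*b^2 - 1 - 3*b)
= -4 * b^2 + b - 11
B) -4 * b^2 + b - 11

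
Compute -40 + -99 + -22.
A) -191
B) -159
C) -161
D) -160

First: -40 + -99 = -139
Then: -139 + -22 = -161
C) -161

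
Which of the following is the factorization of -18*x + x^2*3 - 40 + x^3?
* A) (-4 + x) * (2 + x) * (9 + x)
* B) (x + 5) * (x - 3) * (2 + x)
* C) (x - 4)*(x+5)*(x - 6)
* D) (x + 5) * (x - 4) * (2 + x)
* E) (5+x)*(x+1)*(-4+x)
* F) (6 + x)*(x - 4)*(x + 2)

We need to factor -18*x + x^2*3 - 40 + x^3.
The factored form is (x + 5) * (x - 4) * (2 + x).
D) (x + 5) * (x - 4) * (2 + x)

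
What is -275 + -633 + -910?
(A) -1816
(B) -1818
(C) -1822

First: -275 + -633 = -908
Then: -908 + -910 = -1818
B) -1818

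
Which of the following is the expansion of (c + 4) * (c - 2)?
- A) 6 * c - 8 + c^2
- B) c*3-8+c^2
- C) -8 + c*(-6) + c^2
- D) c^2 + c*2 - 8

Expanding (c + 4) * (c - 2):
= c^2 + c*2 - 8
D) c^2 + c*2 - 8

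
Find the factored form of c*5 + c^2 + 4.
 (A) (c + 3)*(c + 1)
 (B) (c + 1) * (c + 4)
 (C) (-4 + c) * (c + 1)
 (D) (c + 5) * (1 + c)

We need to factor c*5 + c^2 + 4.
The factored form is (c + 1) * (c + 4).
B) (c + 1) * (c + 4)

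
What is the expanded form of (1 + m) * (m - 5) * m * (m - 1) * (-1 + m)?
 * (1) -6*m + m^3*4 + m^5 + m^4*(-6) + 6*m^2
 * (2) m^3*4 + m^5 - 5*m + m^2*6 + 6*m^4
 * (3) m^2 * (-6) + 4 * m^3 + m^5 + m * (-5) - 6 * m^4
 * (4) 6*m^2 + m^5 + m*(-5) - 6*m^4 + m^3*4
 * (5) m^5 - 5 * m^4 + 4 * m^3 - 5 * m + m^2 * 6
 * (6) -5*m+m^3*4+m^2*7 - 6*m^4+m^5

Expanding (1 + m) * (m - 5) * m * (m - 1) * (-1 + m):
= 6*m^2 + m^5 + m*(-5) - 6*m^4 + m^3*4
4) 6*m^2 + m^5 + m*(-5) - 6*m^4 + m^3*4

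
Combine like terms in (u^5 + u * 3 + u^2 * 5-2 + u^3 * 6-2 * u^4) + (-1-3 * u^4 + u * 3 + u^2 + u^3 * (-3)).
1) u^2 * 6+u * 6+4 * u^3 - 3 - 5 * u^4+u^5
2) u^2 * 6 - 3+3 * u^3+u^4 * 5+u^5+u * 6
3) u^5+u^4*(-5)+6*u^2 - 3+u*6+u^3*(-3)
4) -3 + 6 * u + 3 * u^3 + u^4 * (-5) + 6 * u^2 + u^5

Adding the polynomials and combining like terms:
(u^5 + u*3 + u^2*5 - 2 + u^3*6 - 2*u^4) + (-1 - 3*u^4 + u*3 + u^2 + u^3*(-3))
= -3 + 6 * u + 3 * u^3 + u^4 * (-5) + 6 * u^2 + u^5
4) -3 + 6 * u + 3 * u^3 + u^4 * (-5) + 6 * u^2 + u^5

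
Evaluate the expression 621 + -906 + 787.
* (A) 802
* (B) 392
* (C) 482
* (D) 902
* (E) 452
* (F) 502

First: 621 + -906 = -285
Then: -285 + 787 = 502
F) 502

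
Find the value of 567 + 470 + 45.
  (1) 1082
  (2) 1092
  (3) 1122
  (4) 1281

First: 567 + 470 = 1037
Then: 1037 + 45 = 1082
1) 1082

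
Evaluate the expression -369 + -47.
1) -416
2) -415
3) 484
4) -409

-369 + -47 = -416
1) -416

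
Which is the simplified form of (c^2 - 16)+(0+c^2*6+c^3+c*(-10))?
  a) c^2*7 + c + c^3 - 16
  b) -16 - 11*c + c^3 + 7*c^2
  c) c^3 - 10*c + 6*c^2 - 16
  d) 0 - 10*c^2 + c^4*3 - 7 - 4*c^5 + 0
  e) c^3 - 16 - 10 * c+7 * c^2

Adding the polynomials and combining like terms:
(c^2 - 16) + (0 + c^2*6 + c^3 + c*(-10))
= c^3 - 16 - 10 * c+7 * c^2
e) c^3 - 16 - 10 * c+7 * c^2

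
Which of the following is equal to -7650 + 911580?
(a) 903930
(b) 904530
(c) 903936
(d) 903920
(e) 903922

-7650 + 911580 = 903930
a) 903930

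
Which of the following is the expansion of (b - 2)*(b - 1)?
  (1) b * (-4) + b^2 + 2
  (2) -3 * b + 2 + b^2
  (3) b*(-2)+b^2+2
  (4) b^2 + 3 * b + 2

Expanding (b - 2)*(b - 1):
= -3 * b + 2 + b^2
2) -3 * b + 2 + b^2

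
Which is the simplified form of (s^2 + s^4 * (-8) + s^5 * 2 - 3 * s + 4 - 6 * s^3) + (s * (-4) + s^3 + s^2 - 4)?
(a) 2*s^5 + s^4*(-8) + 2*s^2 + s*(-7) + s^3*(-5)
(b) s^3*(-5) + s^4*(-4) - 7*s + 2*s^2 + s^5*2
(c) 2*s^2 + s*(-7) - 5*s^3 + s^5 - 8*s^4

Adding the polynomials and combining like terms:
(s^2 + s^4*(-8) + s^5*2 - 3*s + 4 - 6*s^3) + (s*(-4) + s^3 + s^2 - 4)
= 2*s^5 + s^4*(-8) + 2*s^2 + s*(-7) + s^3*(-5)
a) 2*s^5 + s^4*(-8) + 2*s^2 + s*(-7) + s^3*(-5)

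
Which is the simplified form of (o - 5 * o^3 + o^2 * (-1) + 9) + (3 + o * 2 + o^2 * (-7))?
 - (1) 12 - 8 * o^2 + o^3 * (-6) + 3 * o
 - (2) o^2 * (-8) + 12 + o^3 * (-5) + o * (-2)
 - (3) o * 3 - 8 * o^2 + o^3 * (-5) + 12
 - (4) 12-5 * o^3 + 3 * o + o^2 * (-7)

Adding the polynomials and combining like terms:
(o - 5*o^3 + o^2*(-1) + 9) + (3 + o*2 + o^2*(-7))
= o * 3 - 8 * o^2 + o^3 * (-5) + 12
3) o * 3 - 8 * o^2 + o^3 * (-5) + 12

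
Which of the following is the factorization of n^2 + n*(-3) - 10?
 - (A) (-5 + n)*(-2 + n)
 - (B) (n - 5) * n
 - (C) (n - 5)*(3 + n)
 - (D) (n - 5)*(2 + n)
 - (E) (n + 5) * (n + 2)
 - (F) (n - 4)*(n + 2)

We need to factor n^2 + n*(-3) - 10.
The factored form is (n - 5)*(2 + n).
D) (n - 5)*(2 + n)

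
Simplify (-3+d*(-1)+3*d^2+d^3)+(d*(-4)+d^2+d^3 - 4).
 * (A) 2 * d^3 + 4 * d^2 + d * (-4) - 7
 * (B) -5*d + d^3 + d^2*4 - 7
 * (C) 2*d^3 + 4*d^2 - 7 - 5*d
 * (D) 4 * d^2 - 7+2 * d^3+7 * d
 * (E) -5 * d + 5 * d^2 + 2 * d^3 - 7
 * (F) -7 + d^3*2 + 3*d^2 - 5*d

Adding the polynomials and combining like terms:
(-3 + d*(-1) + 3*d^2 + d^3) + (d*(-4) + d^2 + d^3 - 4)
= 2*d^3 + 4*d^2 - 7 - 5*d
C) 2*d^3 + 4*d^2 - 7 - 5*d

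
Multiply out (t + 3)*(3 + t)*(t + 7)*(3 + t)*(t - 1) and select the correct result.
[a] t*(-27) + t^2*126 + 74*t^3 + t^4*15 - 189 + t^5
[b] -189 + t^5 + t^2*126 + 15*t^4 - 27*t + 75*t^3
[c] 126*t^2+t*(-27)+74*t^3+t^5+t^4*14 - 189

Expanding (t + 3)*(3 + t)*(t + 7)*(3 + t)*(t - 1):
= t*(-27) + t^2*126 + 74*t^3 + t^4*15 - 189 + t^5
a) t*(-27) + t^2*126 + 74*t^3 + t^4*15 - 189 + t^5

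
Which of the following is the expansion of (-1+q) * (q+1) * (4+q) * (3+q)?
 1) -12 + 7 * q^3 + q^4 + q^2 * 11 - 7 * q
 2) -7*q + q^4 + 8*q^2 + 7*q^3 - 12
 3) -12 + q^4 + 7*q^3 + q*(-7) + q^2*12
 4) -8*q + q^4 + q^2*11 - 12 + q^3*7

Expanding (-1+q) * (q+1) * (4+q) * (3+q):
= -12 + 7 * q^3 + q^4 + q^2 * 11 - 7 * q
1) -12 + 7 * q^3 + q^4 + q^2 * 11 - 7 * q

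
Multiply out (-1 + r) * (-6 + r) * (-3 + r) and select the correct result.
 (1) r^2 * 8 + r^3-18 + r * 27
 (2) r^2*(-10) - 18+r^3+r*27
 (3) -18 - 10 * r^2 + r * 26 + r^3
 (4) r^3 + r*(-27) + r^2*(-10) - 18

Expanding (-1 + r) * (-6 + r) * (-3 + r):
= r^2*(-10) - 18+r^3+r*27
2) r^2*(-10) - 18+r^3+r*27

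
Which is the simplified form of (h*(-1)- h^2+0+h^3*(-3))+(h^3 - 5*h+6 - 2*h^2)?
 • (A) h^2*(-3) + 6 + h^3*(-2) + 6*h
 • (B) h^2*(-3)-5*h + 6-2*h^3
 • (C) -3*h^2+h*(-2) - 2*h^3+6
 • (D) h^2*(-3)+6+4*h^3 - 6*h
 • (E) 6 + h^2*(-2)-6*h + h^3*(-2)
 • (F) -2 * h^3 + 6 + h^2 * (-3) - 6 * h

Adding the polynomials and combining like terms:
(h*(-1) - h^2 + 0 + h^3*(-3)) + (h^3 - 5*h + 6 - 2*h^2)
= -2 * h^3 + 6 + h^2 * (-3) - 6 * h
F) -2 * h^3 + 6 + h^2 * (-3) - 6 * h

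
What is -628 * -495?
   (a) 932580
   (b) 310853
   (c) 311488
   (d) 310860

-628 * -495 = 310860
d) 310860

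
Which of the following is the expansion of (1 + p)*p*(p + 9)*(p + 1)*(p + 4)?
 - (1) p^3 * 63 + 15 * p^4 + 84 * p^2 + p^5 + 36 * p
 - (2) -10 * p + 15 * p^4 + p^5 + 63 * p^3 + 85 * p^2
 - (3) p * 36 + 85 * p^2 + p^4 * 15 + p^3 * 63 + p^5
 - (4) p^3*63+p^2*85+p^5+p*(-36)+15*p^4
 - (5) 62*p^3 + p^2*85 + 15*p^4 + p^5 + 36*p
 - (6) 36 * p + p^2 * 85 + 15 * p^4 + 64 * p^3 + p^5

Expanding (1 + p)*p*(p + 9)*(p + 1)*(p + 4):
= p * 36 + 85 * p^2 + p^4 * 15 + p^3 * 63 + p^5
3) p * 36 + 85 * p^2 + p^4 * 15 + p^3 * 63 + p^5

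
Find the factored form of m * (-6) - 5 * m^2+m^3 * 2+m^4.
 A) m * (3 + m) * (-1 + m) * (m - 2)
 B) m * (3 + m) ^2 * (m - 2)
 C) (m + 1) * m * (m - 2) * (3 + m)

We need to factor m * (-6) - 5 * m^2+m^3 * 2+m^4.
The factored form is (m + 1) * m * (m - 2) * (3 + m).
C) (m + 1) * m * (m - 2) * (3 + m)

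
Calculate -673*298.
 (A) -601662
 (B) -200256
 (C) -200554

-673 * 298 = -200554
C) -200554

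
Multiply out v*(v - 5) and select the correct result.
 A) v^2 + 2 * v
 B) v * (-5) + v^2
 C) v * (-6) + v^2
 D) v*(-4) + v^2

Expanding v*(v - 5):
= v * (-5) + v^2
B) v * (-5) + v^2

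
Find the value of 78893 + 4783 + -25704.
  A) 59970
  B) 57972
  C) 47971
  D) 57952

First: 78893 + 4783 = 83676
Then: 83676 + -25704 = 57972
B) 57972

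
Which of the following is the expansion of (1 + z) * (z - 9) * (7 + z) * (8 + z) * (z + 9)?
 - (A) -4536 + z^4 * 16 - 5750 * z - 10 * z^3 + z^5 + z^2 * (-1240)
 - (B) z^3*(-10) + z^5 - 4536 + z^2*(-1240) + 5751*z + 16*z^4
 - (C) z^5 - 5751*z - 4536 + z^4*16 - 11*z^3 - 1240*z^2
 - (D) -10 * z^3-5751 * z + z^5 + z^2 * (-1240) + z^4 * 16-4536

Expanding (1 + z) * (z - 9) * (7 + z) * (8 + z) * (z + 9):
= -10 * z^3-5751 * z + z^5 + z^2 * (-1240) + z^4 * 16-4536
D) -10 * z^3-5751 * z + z^5 + z^2 * (-1240) + z^4 * 16-4536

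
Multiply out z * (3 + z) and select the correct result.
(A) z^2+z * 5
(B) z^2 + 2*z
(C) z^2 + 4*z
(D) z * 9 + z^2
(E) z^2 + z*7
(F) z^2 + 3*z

Expanding z * (3 + z):
= z^2 + 3*z
F) z^2 + 3*z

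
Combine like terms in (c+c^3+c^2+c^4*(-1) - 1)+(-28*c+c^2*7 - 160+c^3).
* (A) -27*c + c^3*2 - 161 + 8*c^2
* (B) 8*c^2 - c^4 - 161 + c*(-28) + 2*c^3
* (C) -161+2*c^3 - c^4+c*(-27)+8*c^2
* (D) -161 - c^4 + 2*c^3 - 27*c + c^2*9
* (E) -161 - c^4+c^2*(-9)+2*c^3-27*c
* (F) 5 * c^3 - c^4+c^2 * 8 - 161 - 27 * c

Adding the polynomials and combining like terms:
(c + c^3 + c^2 + c^4*(-1) - 1) + (-28*c + c^2*7 - 160 + c^3)
= -161+2*c^3 - c^4+c*(-27)+8*c^2
C) -161+2*c^3 - c^4+c*(-27)+8*c^2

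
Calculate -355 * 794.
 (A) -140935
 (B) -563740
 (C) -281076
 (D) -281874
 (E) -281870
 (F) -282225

-355 * 794 = -281870
E) -281870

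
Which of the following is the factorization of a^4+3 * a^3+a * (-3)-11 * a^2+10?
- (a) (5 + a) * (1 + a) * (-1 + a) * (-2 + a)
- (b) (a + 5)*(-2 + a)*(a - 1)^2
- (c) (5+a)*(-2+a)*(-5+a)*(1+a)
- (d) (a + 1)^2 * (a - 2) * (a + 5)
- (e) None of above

We need to factor a^4+3 * a^3+a * (-3)-11 * a^2+10.
The factored form is (5 + a) * (1 + a) * (-1 + a) * (-2 + a).
a) (5 + a) * (1 + a) * (-1 + a) * (-2 + a)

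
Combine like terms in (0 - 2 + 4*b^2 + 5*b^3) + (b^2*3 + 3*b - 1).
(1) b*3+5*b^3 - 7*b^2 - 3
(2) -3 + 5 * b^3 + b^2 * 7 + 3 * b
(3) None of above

Adding the polynomials and combining like terms:
(0 - 2 + 4*b^2 + 5*b^3) + (b^2*3 + 3*b - 1)
= -3 + 5 * b^3 + b^2 * 7 + 3 * b
2) -3 + 5 * b^3 + b^2 * 7 + 3 * b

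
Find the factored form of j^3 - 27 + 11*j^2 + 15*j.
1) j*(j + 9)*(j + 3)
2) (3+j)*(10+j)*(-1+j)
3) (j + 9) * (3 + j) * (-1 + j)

We need to factor j^3 - 27 + 11*j^2 + 15*j.
The factored form is (j + 9) * (3 + j) * (-1 + j).
3) (j + 9) * (3 + j) * (-1 + j)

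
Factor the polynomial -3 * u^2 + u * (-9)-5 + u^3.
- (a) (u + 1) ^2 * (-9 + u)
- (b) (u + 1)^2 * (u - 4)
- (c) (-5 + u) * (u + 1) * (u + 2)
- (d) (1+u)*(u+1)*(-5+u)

We need to factor -3 * u^2 + u * (-9)-5 + u^3.
The factored form is (1+u)*(u+1)*(-5+u).
d) (1+u)*(u+1)*(-5+u)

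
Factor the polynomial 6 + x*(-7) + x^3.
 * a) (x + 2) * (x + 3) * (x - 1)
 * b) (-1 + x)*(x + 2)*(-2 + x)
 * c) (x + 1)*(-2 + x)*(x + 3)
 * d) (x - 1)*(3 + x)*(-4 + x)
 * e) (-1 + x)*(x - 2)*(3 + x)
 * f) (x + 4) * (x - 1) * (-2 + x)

We need to factor 6 + x*(-7) + x^3.
The factored form is (-1 + x)*(x - 2)*(3 + x).
e) (-1 + x)*(x - 2)*(3 + x)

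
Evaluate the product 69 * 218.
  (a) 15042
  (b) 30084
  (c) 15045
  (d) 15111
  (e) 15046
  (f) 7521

69 * 218 = 15042
a) 15042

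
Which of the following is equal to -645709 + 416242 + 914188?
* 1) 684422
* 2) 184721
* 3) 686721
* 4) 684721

First: -645709 + 416242 = -229467
Then: -229467 + 914188 = 684721
4) 684721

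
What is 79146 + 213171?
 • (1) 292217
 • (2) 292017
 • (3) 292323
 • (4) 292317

79146 + 213171 = 292317
4) 292317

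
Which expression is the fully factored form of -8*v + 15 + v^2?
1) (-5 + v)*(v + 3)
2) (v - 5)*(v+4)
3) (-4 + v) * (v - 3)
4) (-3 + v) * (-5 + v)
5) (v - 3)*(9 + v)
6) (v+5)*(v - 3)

We need to factor -8*v + 15 + v^2.
The factored form is (-3 + v) * (-5 + v).
4) (-3 + v) * (-5 + v)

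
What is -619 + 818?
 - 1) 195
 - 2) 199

-619 + 818 = 199
2) 199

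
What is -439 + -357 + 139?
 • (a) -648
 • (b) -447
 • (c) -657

First: -439 + -357 = -796
Then: -796 + 139 = -657
c) -657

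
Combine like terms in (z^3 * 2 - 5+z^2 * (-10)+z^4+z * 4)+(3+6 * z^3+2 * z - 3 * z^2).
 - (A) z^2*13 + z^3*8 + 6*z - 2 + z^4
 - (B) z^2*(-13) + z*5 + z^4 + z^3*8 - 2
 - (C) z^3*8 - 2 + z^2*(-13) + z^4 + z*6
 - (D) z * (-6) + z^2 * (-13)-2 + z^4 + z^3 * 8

Adding the polynomials and combining like terms:
(z^3*2 - 5 + z^2*(-10) + z^4 + z*4) + (3 + 6*z^3 + 2*z - 3*z^2)
= z^3*8 - 2 + z^2*(-13) + z^4 + z*6
C) z^3*8 - 2 + z^2*(-13) + z^4 + z*6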